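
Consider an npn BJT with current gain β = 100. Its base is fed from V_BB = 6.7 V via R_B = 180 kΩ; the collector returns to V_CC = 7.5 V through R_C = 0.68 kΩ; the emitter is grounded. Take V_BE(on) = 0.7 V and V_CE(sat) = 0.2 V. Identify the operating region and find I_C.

active; I_C ≈ 3.3 mA

Assume active. Base-emitter loop: I_B = (V_BB − V_BE)/R_B = (6.7 − 0.7)/180 = 0.0333 mA.
I_C = β·I_B = 100×0.0333 = 3.33 mA.
V_CE = V_CC − I_C·R_C = 7.5 − 3.33×0.68 = 5.23 V > V_CE(sat), so the active-region assumption holds.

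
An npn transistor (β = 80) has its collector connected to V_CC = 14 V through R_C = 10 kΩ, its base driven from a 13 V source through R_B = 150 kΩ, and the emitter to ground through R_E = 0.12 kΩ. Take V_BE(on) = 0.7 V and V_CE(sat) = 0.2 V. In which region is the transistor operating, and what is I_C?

Assume active: I_B = (13 − 0.7)/(150 + 81×0.12) = 0.077 mA, I_C = β·I_B = 6.16 mA.
Then V_CE = 14 − 6.16×10 − 6.24×0.12 = -48.4 V < 0.2 V — the active assumption fails.
Re-solve with V_CE = 0.2 V. KCL at the emitter: V_E/R_E = (V_BB−0.7−V_E)/R_B + (V_CC−0.2−V_E)/R_C, giving V_E = 0.173 V.
I_C = (V_CC − 0.2 − V_E)/R_C = (13.8 − 0.173)/10 = 1.36 mA.
Check: I_B = (12.3 − 0.173)/150 = 0.0808 mA, and β·I_B = 6.47 mA > I_C, confirming saturation.

saturation; I_C ≈ 1.4 mA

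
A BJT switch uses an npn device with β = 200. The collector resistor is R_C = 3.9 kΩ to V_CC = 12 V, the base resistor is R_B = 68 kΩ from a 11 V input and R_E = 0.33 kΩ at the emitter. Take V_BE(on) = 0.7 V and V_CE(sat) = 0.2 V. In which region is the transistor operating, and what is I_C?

saturation; I_C ≈ 2.8 mA

Assume active: I_B = (11 − 0.7)/(68 + 201×0.33) = 0.0767 mA, I_C = β·I_B = 15.3 mA.
Then V_CE = 12 − 15.3×3.9 − 15.4×0.33 = -52.9 V < 0.2 V — the active assumption fails.
Re-solve with V_CE = 0.2 V. KCL at the emitter: V_E/R_E = (V_BB−0.7−V_E)/R_B + (V_CC−0.2−V_E)/R_C, giving V_E = 0.962 V.
I_C = (V_CC − 0.2 − V_E)/R_C = (11.8 − 0.962)/3.9 = 2.78 mA.
Check: I_B = (10.3 − 0.962)/68 = 0.137 mA, and β·I_B = 27.5 mA > I_C, confirming saturation.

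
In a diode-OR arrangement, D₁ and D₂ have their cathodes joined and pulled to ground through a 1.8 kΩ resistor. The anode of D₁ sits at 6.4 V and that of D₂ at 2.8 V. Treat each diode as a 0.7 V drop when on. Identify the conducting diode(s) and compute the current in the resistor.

Only D₁ conducts; I_R ≈ 3.2 mA

Assume both conduct. Then node N would need to be at both 6.4−0.7 = 5.7 V and 2.8−0.7 = 2.1 V, which is impossible.
Assume only D₁ conducts: V_N = 6.4 − 0.7 = 5.7 V, so I_R = 5.7/1.8 = 3.17 mA.
Check D₂: its anode-to-cathode voltage is 2.8 − 5.7 = -2.9 V < 0.7 V, so it is off. The assumption is consistent.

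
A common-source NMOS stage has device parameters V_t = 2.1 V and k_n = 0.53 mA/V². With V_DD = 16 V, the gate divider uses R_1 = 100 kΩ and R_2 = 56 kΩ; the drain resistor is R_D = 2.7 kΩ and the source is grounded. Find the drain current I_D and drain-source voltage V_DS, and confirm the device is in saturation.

V_G = V_DD·R_2/(R_1+R_2) = 16×56/156 = 5.74 V. With the source grounded, V_GS = V_G = 5.74 V.
Assume saturation: I_D = (k_n/2)(V_GS − V_t)² = (0.53/2)×(5.74 − 2.1)² = 0.265×3.64² = 3.52 mA.
V_DS = V_DD − I_D·R_D = 16 − 3.52×2.7 = 6.5 V.
Saturation requires V_DS ≥ V_GS − V_t = 3.64 V; 6.5 ≥ 3.64 ✓.

I_D ≈ 3.5 mA, V_DS ≈ 6.5 V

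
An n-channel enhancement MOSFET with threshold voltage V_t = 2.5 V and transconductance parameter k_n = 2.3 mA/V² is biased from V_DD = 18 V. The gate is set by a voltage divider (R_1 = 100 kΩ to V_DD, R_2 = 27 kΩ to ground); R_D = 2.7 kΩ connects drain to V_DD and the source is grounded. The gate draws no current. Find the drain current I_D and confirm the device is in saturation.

V_G = V_DD·R_2/(R_1+R_2) = 18×27/127 = 3.83 V. With the source grounded, V_GS = V_G = 3.83 V.
Assume saturation: I_D = (k_n/2)(V_GS − V_t)² = (2.3/2)×(3.83 − 2.5)² = 1.15×1.33² = 2.02 mA.
V_DS = V_DD − I_D·R_D = 18 − 2.02×2.7 = 12.5 V.
Saturation requires V_DS ≥ V_GS − V_t = 1.33 V; 12.5 ≥ 1.33 ✓.

I_D ≈ 2 mA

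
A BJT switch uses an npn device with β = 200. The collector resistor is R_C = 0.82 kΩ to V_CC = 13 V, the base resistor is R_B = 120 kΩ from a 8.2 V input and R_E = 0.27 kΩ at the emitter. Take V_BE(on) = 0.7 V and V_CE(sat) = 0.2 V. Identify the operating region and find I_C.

Assume active. Base-emitter loop: I_B = (V_BB − V_BE)/(R_B + (β+1)R_E) = (8.2 − 0.7)/(120 + 201×0.27) = 0.043 mA.
I_C = β·I_B = 200×0.043 = 8.61 mA.
V_CE = V_CC − I_C·R_C − I_E·R_E = 13 − 8.61×0.82 − 8.65×0.27 = 3.61 V > V_CE(sat), so the active-region assumption holds.

active; I_C ≈ 8.6 mA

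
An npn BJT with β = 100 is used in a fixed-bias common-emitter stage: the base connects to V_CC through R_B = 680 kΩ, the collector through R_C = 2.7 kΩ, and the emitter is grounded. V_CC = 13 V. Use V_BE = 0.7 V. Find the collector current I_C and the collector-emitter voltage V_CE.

I_C ≈ 1.8 mA, V_CE ≈ 8.1 V

Base loop: V_CC = I_B·R_B + V_BE, so I_B = (13 − 0.7)/680 kΩ = 0.0181 mA.
In the active region I_C = β·I_B = 100 × 0.0181 = 1.81 mA.
Collector loop: V_CE = V_CC − I_C·R_C = 13 − 1.81×2.7 = 8.12 V.
Since V_CE = 8.12 V > V_CE(sat) ≈ 0.2 V, the transistor is in the active region as assumed.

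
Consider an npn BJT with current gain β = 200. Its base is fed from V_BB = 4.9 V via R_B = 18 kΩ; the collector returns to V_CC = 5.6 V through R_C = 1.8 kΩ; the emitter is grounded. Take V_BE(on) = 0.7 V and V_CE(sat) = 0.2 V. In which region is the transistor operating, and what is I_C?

Assume active: I_B = (4.9 − 0.7)/18 = 0.233 mA, giving I_C = β·I_B = 46.7 mA.
But then V_CE = 5.6 − 46.7×1.8 = -78.4 V < V_CE(sat) = 0.2 V — impossible in the active region.
So the transistor is saturated. With V_CE = 0.2 V, I_C = (V_CC − 0.2)/R_C = 5.4/1.8 = 3 mA.
Check: β·I_B = 46.7 mA > I_C = 3 mA, confirming saturation.

saturation; I_C ≈ 3 mA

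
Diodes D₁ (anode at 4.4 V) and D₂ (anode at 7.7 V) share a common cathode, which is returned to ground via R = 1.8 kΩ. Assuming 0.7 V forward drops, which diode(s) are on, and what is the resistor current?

Only D₂ conducts; I_R ≈ 3.9 mA

Assume both conduct. Then node N would need to be at both 4.4−0.7 = 3.7 V and 7.7−0.7 = 7 V, which is impossible.
Assume only D₂ conducts: V_N = 7.7 − 0.7 = 7 V, so I_R = 7/1.8 = 3.89 mA.
Check D₁: its anode-to-cathode voltage is 4.4 − 7 = -2.6 V < 0.7 V, so it is off. The assumption is consistent.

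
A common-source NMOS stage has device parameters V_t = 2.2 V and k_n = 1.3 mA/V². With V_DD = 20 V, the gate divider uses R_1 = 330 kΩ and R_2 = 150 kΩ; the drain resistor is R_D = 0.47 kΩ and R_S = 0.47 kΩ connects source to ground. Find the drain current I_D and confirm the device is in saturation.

I_D ≈ 3.6 mA

V_G = V_DD·R_2/(R_1+R_2) = 20×150/480 = 6.25 V.
Assume saturation: I_D = (k_n/2)(V_GS − V_t)² with V_GS = V_G − I_D·R_S = 6.25 − 0.47·I_D.
Substituting gives 0.144·I_D² − 3.47·I_D + 10.7 = 0, with roots I_D = 3.61 or 20.6 mA.
The root I_D = 20.6 mA gives V_GS = -3.43 V ≤ V_t, so take I_D = 3.61 mA.
Then V_GS = 4.56 V and V_DS = V_DD − I_D(R_D+R_S) = 20 − 3.61×0.94 = 16.6 V.
Saturation requires V_DS ≥ V_GS − V_t = 2.36 V; 16.6 ≥ 2.36 ✓.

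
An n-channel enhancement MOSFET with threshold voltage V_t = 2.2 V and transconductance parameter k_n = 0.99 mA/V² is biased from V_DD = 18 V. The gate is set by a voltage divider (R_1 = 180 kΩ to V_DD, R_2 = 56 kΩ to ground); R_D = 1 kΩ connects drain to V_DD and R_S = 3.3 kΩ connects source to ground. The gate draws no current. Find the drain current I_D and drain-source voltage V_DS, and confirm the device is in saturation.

I_D ≈ 0.37 mA, V_DS ≈ 16 V

V_G = V_DD·R_2/(R_1+R_2) = 18×56/236 = 4.27 V.
Assume saturation: I_D = (k_n/2)(V_GS − V_t)² with V_GS = V_G − I_D·R_S = 4.27 − 3.3·I_D.
Substituting gives 5.39·I_D² − 7.77·I_D + 2.12 = 0, with roots I_D = 0.367 or 1.07 mA.
The root I_D = 1.07 mA gives V_GS = 0.727 V ≤ V_t, so take I_D = 0.367 mA.
Then V_GS = 3.06 V and V_DS = V_DD − I_D(R_D+R_S) = 18 − 0.367×4.3 = 16.4 V.
Saturation requires V_DS ≥ V_GS − V_t = 0.861 V; 16.4 ≥ 0.861 ✓.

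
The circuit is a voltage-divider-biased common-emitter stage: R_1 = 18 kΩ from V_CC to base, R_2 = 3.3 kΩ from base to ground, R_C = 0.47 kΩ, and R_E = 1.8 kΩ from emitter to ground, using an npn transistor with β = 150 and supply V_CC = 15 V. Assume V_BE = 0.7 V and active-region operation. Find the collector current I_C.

Thevenize the base divider: V_Th = V_CC·R_2/(R_1+R_2) = 15×3.3/21.3 = 2.32 V, R_Th = R_1‖R_2 = 2.79 kΩ.
Base-emitter loop: V_Th = I_B·R_Th + V_BE + (β+1)I_B·R_E, so I_B = (2.32 − 0.7) / (2.79 + 151×1.8) = 0.00591 mA.
I_C = β·I_B = 150×0.00591 = 0.887 mA, and I_E = (β+1)I_B = 0.893 mA.
V_CE = V_CC − I_C·R_C − I_E·R_E = 15 − 0.887×0.47 − 0.893×1.8 = 13 V.
V_CE = 13 V > 0.2 V confirms active-region operation.

I_C ≈ 0.89 mA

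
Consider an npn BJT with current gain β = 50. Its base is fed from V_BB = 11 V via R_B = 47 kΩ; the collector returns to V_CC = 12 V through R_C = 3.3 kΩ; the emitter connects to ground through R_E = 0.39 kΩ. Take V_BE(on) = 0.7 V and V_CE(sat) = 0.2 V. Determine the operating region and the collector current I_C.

saturation; I_C ≈ 3.2 mA

Assume active: I_B = (11 − 0.7)/(47 + 51×0.39) = 0.154 mA, I_C = β·I_B = 7.7 mA.
Then V_CE = 12 − 7.7×3.3 − 7.85×0.39 = -16.5 V < 0.2 V — the active assumption fails.
Re-solve with V_CE = 0.2 V. KCL at the emitter: V_E/R_E = (V_BB−0.7−V_E)/R_B + (V_CC−0.2−V_E)/R_C, giving V_E = 1.31 V.
I_C = (V_CC − 0.2 − V_E)/R_C = (11.8 − 1.31)/3.3 = 3.18 mA.
Check: I_B = (10.3 − 1.31)/47 = 0.191 mA, and β·I_B = 9.56 mA > I_C, confirming saturation.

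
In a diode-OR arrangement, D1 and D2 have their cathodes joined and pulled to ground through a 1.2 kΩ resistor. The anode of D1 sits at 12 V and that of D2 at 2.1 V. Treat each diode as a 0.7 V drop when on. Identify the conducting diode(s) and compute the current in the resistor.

Only D1 conducts; I_R ≈ 9.4 mA

Assume both conduct. Then node N would need to be at both 12−0.7 = 11.3 V and 2.1−0.7 = 1.4 V, which is impossible.
Assume only D1 conducts: V_N = 12 − 0.7 = 11.3 V, so I_R = 11.3/1.2 = 9.42 mA.
Check D2: its anode-to-cathode voltage is 2.1 − 11.3 = -9.2 V < 0.7 V, so it is off. The assumption is consistent.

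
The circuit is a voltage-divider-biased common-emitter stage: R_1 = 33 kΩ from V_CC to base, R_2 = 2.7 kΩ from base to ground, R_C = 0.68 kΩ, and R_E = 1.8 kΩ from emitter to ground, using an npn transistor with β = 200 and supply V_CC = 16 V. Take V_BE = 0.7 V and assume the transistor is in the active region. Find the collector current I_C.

I_C ≈ 0.28 mA

Thevenize the base divider: V_Th = V_CC·R_2/(R_1+R_2) = 16×2.7/35.7 = 1.21 V, R_Th = R_1‖R_2 = 2.5 kΩ.
Base-emitter loop: V_Th = I_B·R_Th + V_BE + (β+1)I_B·R_E, so I_B = (1.21 − 0.7) / (2.5 + 201×1.8) = 0.0014 mA.
I_C = β·I_B = 200×0.0014 = 0.28 mA, and I_E = (β+1)I_B = 0.281 mA.
V_CE = V_CC − I_C·R_C − I_E·R_E = 16 − 0.28×0.68 − 0.281×1.8 = 15.3 V.
V_CE = 15.3 V > 0.2 V confirms active-region operation.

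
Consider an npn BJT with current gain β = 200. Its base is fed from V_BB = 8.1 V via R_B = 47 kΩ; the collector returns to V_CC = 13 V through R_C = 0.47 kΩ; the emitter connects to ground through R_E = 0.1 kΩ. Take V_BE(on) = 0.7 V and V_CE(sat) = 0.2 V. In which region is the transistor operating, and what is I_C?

active; I_C ≈ 22 mA

Assume active. Base-emitter loop: I_B = (V_BB − V_BE)/(R_B + (β+1)R_E) = (8.1 − 0.7)/(47 + 201×0.1) = 0.11 mA.
I_C = β·I_B = 200×0.11 = 22.1 mA.
V_CE = V_CC − I_C·R_C − I_E·R_E = 13 − 22.1×0.47 − 22.2×0.1 = 0.417 V > V_CE(sat), so the active-region assumption holds.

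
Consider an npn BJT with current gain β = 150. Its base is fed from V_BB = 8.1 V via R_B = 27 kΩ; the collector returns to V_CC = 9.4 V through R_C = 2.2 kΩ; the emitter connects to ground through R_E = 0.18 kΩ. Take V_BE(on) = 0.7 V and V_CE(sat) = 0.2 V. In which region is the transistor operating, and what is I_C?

saturation; I_C ≈ 3.8 mA

Assume active: I_B = (8.1 − 0.7)/(27 + 151×0.18) = 0.137 mA, I_C = β·I_B = 20.5 mA.
Then V_CE = 9.4 − 20.5×2.2 − 20.6×0.18 = -39.4 V < 0.2 V — the active assumption fails.
Re-solve with V_CE = 0.2 V. KCL at the emitter: V_E/R_E = (V_BB−0.7−V_E)/R_B + (V_CC−0.2−V_E)/R_C, giving V_E = 0.737 V.
I_C = (V_CC − 0.2 − V_E)/R_C = (9.2 − 0.737)/2.2 = 3.85 mA.
Check: I_B = (7.4 − 0.737)/27 = 0.247 mA, and β·I_B = 37 mA > I_C, confirming saturation.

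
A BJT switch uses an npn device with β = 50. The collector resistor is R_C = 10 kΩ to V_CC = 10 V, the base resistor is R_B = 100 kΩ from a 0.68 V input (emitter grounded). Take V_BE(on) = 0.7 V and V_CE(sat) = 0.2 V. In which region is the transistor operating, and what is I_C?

V_BB = 0.68 V ≤ V_BE(on) = 0.7 V, so the base-emitter junction is not forward biased.
The transistor is in cutoff: I_B = I_C = 0.

cutoff; I_C ≈ 0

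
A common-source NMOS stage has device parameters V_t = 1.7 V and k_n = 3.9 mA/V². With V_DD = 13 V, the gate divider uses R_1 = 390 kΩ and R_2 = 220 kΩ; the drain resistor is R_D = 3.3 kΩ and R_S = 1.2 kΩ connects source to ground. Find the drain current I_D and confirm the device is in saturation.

I_D ≈ 1.7 mA

V_G = V_DD·R_2/(R_1+R_2) = 13×220/610 = 4.69 V.
Assume saturation: I_D = (k_n/2)(V_GS − V_t)² with V_GS = V_G − I_D·R_S = 4.69 − 1.2·I_D.
Substituting gives 2.81·I_D² − 15·I_D + 17.4 = 0, with roots I_D = 1.71 or 3.63 mA.
The root I_D = 3.63 mA gives V_GS = 0.336 V ≤ V_t, so take I_D = 1.71 mA.
Then V_GS = 2.64 V and V_DS = V_DD − I_D(R_D+R_S) = 13 − 1.71×4.5 = 5.3 V.
Saturation requires V_DS ≥ V_GS − V_t = 0.936 V; 5.3 ≥ 0.936 ✓.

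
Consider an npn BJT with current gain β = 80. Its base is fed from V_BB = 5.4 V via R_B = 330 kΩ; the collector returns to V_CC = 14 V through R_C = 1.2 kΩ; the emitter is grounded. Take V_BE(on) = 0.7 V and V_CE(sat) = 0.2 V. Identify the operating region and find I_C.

active; I_C ≈ 1.1 mA

Assume active. Base-emitter loop: I_B = (V_BB − V_BE)/R_B = (5.4 − 0.7)/330 = 0.0142 mA.
I_C = β·I_B = 80×0.0142 = 1.14 mA.
V_CE = V_CC − I_C·R_C = 14 − 1.14×1.2 = 12.6 V > V_CE(sat), so the active-region assumption holds.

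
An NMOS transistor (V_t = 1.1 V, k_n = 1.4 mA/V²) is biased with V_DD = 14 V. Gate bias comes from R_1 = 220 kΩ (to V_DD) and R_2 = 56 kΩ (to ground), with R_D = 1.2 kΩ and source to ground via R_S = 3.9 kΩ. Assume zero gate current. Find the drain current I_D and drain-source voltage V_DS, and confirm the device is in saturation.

I_D ≈ 0.28 mA, V_DS ≈ 13 V

V_G = V_DD·R_2/(R_1+R_2) = 14×56/276 = 2.84 V.
Assume saturation: I_D = (k_n/2)(V_GS − V_t)² with V_GS = V_G − I_D·R_S = 2.84 − 3.9·I_D.
Substituting gives 10.6·I_D² − 10.5·I_D + 2.12 = 0, with roots I_D = 0.283 or 0.703 mA.
The root I_D = 0.703 mA gives V_GS = 0.0976 V ≤ V_t, so take I_D = 0.283 mA.
Then V_GS = 1.74 V and V_DS = V_DD − I_D(R_D+R_S) = 14 − 0.283×5.1 = 12.6 V.
Saturation requires V_DS ≥ V_GS − V_t = 0.636 V; 12.6 ≥ 0.636 ✓.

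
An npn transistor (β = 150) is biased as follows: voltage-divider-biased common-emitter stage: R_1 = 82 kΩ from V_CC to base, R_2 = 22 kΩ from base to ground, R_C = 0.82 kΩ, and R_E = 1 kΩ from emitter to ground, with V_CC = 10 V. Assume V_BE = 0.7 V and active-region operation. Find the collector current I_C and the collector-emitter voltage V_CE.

Thevenize the base divider: V_Th = V_CC·R_2/(R_1+R_2) = 10×22/104 = 2.12 V, R_Th = R_1‖R_2 = 17.3 kΩ.
Base-emitter loop: V_Th = I_B·R_Th + V_BE + (β+1)I_B·R_E, so I_B = (2.12 − 0.7) / (17.3 + 151×1) = 0.00841 mA.
I_C = β·I_B = 150×0.00841 = 1.26 mA, and I_E = (β+1)I_B = 1.27 mA.
V_CE = V_CC − I_C·R_C − I_E·R_E = 10 − 1.26×0.82 − 1.27×1 = 7.7 V.
V_CE = 7.7 V > 0.2 V confirms active-region operation.

I_C ≈ 1.3 mA, V_CE ≈ 7.7 V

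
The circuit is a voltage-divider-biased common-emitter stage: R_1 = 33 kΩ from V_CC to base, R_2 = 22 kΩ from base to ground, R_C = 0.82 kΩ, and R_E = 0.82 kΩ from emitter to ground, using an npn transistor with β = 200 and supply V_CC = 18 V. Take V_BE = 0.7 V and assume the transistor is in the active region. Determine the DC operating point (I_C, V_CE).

I_C ≈ 7.3 mA, V_CE ≈ 6 V

Thevenize the base divider: V_Th = V_CC·R_2/(R_1+R_2) = 18×22/55 = 7.2 V, R_Th = R_1‖R_2 = 13.2 kΩ.
Base-emitter loop: V_Th = I_B·R_Th + V_BE + (β+1)I_B·R_E, so I_B = (7.2 − 0.7) / (13.2 + 201×0.82) = 0.0365 mA.
I_C = β·I_B = 200×0.0365 = 7.3 mA, and I_E = (β+1)I_B = 7.34 mA.
V_CE = V_CC − I_C·R_C − I_E·R_E = 18 − 7.3×0.82 − 7.34×0.82 = 5.99 V.
V_CE = 5.99 V > 0.2 V confirms active-region operation.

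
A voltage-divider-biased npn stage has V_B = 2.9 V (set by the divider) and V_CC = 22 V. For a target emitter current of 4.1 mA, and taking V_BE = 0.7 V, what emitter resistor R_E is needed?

V_E = V_B − V_BE = 2.9 − 0.7 = 2.2 V.
R_E = V_E / I_E = 2.2 / 4.1 = 0.537 kΩ.

R_E ≈ 0.54 kΩ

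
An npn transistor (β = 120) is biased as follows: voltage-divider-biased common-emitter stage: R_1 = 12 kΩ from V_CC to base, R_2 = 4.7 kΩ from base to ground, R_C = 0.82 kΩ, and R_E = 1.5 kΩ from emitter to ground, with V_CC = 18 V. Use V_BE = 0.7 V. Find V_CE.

Thevenize the base divider: V_Th = V_CC·R_2/(R_1+R_2) = 18×4.7/16.7 = 5.07 V, R_Th = R_1‖R_2 = 3.38 kΩ.
Base-emitter loop: V_Th = I_B·R_Th + V_BE + (β+1)I_B·R_E, so I_B = (5.07 − 0.7) / (3.38 + 121×1.5) = 0.0236 mA.
I_C = β·I_B = 120×0.0236 = 2.83 mA, and I_E = (β+1)I_B = 2.86 mA.
V_CE = V_CC − I_C·R_C − I_E·R_E = 18 − 2.83×0.82 − 2.86×1.5 = 11.4 V.
V_CE = 11.4 V > 0.2 V confirms active-region operation.

V_CE ≈ 11 V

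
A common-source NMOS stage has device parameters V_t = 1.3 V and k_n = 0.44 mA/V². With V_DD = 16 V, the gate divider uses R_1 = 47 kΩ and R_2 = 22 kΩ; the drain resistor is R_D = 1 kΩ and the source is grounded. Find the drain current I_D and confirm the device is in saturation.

V_G = V_DD·R_2/(R_1+R_2) = 16×22/69 = 5.1 V. With the source grounded, V_GS = V_G = 5.1 V.
Assume saturation: I_D = (k_n/2)(V_GS − V_t)² = (0.44/2)×(5.1 − 1.3)² = 0.22×3.8² = 3.18 mA.
V_DS = V_DD − I_D·R_D = 16 − 3.18×1 = 12.8 V.
Saturation requires V_DS ≥ V_GS − V_t = 3.8 V; 12.8 ≥ 3.8 ✓.

I_D ≈ 3.2 mA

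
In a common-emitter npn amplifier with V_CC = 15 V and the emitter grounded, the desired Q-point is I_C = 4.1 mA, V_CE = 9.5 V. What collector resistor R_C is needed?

Collector loop: V_CC = I_C·R_C + V_CE.
R_C = (V_CC − V_CE)/I_C = (15 − 9.5)/4.1 = 1.34 kΩ.

R_C ≈ 1.3 kΩ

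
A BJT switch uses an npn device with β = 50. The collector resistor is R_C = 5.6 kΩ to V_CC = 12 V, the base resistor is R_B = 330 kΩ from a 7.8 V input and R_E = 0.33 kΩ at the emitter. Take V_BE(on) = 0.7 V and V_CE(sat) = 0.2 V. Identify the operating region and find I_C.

active; I_C ≈ 1 mA

Assume active. Base-emitter loop: I_B = (V_BB − V_BE)/(R_B + (β+1)R_E) = (7.8 − 0.7)/(330 + 51×0.33) = 0.0205 mA.
I_C = β·I_B = 50×0.0205 = 1.02 mA.
V_CE = V_CC − I_C·R_C − I_E·R_E = 12 − 1.02×5.6 − 1.04×0.33 = 5.92 V > V_CE(sat), so the active-region assumption holds.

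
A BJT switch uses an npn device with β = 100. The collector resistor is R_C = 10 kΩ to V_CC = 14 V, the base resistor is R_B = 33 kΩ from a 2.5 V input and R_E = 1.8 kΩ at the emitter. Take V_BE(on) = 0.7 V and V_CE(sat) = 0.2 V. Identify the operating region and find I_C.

Assume active. Base-emitter loop: I_B = (V_BB − V_BE)/(R_B + (β+1)R_E) = (2.5 − 0.7)/(33 + 101×1.8) = 0.00838 mA.
I_C = β·I_B = 100×0.00838 = 0.838 mA.
V_CE = V_CC − I_C·R_C − I_E·R_E = 14 − 0.838×10 − 0.846×1.8 = 4.1 V > V_CE(sat), so the active-region assumption holds.

active; I_C ≈ 0.84 mA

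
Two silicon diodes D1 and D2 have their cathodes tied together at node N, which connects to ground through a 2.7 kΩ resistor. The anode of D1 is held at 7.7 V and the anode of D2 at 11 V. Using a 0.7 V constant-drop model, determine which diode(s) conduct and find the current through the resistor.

Assume both conduct. Then node N would need to be at both 7.7−0.7 = 7 V and 11−0.7 = 10.3 V, which is impossible.
Assume only D2 conducts: V_N = 11 − 0.7 = 10.3 V, so I_R = 10.3/2.7 = 3.81 mA.
Check D1: its anode-to-cathode voltage is 7.7 − 10.3 = -2.6 V < 0.7 V, so it is off. The assumption is consistent.

Only D2 conducts; I_R ≈ 3.8 mA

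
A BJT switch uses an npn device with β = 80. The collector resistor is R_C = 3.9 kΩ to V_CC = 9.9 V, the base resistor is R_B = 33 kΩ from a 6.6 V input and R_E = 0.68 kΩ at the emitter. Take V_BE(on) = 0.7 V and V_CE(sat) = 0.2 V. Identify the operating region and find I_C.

Assume active: I_B = (6.6 − 0.7)/(33 + 81×0.68) = 0.067 mA, I_C = β·I_B = 5.36 mA.
Then V_CE = 9.9 − 5.36×3.9 − 5.43×0.68 = -14.7 V < 0.2 V — the active assumption fails.
Re-solve with V_CE = 0.2 V. KCL at the emitter: V_E/R_E = (V_BB−0.7−V_E)/R_B + (V_CC−0.2−V_E)/R_C, giving V_E = 1.52 V.
I_C = (V_CC − 0.2 − V_E)/R_C = (9.7 − 1.52)/3.9 = 2.1 mA.
Check: I_B = (5.9 − 1.52)/33 = 0.133 mA, and β·I_B = 10.6 mA > I_C, confirming saturation.

saturation; I_C ≈ 2.1 mA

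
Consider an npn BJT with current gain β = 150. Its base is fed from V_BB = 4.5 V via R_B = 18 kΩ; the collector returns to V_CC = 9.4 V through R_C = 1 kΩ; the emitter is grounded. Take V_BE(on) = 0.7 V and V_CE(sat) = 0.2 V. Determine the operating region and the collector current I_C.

saturation; I_C ≈ 9.2 mA

Assume active: I_B = (4.5 − 0.7)/18 = 0.211 mA, giving I_C = β·I_B = 31.7 mA.
But then V_CE = 9.4 − 31.7×1 = -22.3 V < V_CE(sat) = 0.2 V — impossible in the active region.
So the transistor is saturated. With V_CE = 0.2 V, I_C = (V_CC − 0.2)/R_C = 9.2/1 = 9.2 mA.
Check: β·I_B = 31.7 mA > I_C = 9.2 mA, confirming saturation.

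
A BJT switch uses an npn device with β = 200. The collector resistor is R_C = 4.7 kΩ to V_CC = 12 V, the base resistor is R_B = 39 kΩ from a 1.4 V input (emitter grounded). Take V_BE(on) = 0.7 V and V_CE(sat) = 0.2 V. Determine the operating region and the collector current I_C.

saturation; I_C ≈ 2.5 mA

Assume active: I_B = (1.4 − 0.7)/39 = 0.0179 mA, giving I_C = β·I_B = 3.59 mA.
But then V_CE = 12 − 3.59×4.7 = -4.87 V < V_CE(sat) = 0.2 V — impossible in the active region.
So the transistor is saturated. With V_CE = 0.2 V, I_C = (V_CC − 0.2)/R_C = 11.8/4.7 = 2.51 mA.
Check: β·I_B = 3.59 mA > I_C = 2.51 mA, confirming saturation.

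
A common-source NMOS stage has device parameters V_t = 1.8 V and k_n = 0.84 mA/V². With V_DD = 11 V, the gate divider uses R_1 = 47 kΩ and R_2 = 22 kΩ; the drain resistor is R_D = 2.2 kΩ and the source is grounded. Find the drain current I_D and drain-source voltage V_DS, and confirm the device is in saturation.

I_D ≈ 1.2 mA, V_DS ≈ 8.3 V

V_G = V_DD·R_2/(R_1+R_2) = 11×22/69 = 3.51 V. With the source grounded, V_GS = V_G = 3.51 V.
Assume saturation: I_D = (k_n/2)(V_GS − V_t)² = (0.84/2)×(3.51 − 1.8)² = 0.42×1.71² = 1.22 mA.
V_DS = V_DD − I_D·R_D = 11 − 1.22×2.2 = 8.31 V.
Saturation requires V_DS ≥ V_GS − V_t = 1.71 V; 8.31 ≥ 1.71 ✓.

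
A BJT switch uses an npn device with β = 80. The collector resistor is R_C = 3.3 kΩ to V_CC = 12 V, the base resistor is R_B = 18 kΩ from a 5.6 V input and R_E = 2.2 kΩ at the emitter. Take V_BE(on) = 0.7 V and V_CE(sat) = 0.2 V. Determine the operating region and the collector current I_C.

active; I_C ≈ 2 mA

Assume active. Base-emitter loop: I_B = (V_BB − V_BE)/(R_B + (β+1)R_E) = (5.6 − 0.7)/(18 + 81×2.2) = 0.025 mA.
I_C = β·I_B = 80×0.025 = 2 mA.
V_CE = V_CC − I_C·R_C − I_E·R_E = 12 − 2×3.3 − 2.02×2.2 = 0.956 V > V_CE(sat), so the active-region assumption holds.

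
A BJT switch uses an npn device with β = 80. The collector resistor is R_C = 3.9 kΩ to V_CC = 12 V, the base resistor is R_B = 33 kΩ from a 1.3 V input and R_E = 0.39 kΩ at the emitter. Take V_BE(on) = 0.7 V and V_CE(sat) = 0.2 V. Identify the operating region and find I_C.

active; I_C ≈ 0.74 mA

Assume active. Base-emitter loop: I_B = (V_BB − V_BE)/(R_B + (β+1)R_E) = (1.3 − 0.7)/(33 + 81×0.39) = 0.00929 mA.
I_C = β·I_B = 80×0.00929 = 0.743 mA.
V_CE = V_CC − I_C·R_C − I_E·R_E = 12 − 0.743×3.9 − 0.752×0.39 = 8.81 V > V_CE(sat), so the active-region assumption holds.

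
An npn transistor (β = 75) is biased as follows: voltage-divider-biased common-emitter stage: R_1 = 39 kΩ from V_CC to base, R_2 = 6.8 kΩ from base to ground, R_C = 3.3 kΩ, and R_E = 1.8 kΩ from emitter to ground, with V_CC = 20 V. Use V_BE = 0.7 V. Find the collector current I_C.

I_C ≈ 1.2 mA

Thevenize the base divider: V_Th = V_CC·R_2/(R_1+R_2) = 20×6.8/45.8 = 2.97 V, R_Th = R_1‖R_2 = 5.79 kΩ.
Base-emitter loop: V_Th = I_B·R_Th + V_BE + (β+1)I_B·R_E, so I_B = (2.97 − 0.7) / (5.79 + 76×1.8) = 0.0159 mA.
I_C = β·I_B = 75×0.0159 = 1.19 mA, and I_E = (β+1)I_B = 1.21 mA.
V_CE = V_CC − I_C·R_C − I_E·R_E = 20 − 1.19×3.3 − 1.21×1.8 = 13.9 V.
V_CE = 13.9 V > 0.2 V confirms active-region operation.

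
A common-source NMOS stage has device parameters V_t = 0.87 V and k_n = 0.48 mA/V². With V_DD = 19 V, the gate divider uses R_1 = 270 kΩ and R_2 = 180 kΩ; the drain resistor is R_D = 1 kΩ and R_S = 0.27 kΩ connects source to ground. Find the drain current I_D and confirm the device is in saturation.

I_D ≈ 6.2 mA

V_G = V_DD·R_2/(R_1+R_2) = 19×180/450 = 7.6 V.
Assume saturation: I_D = (k_n/2)(V_GS − V_t)² with V_GS = V_G − I_D·R_S = 7.6 − 0.27·I_D.
Substituting gives 0.0175·I_D² − 1.87·I_D + 10.9 = 0, with roots I_D = 6.16 or 101 mA.
The root I_D = 101 mA gives V_GS = -19.6 V ≤ V_t, so take I_D = 6.16 mA.
Then V_GS = 5.94 V and V_DS = V_DD − I_D(R_D+R_S) = 19 − 6.16×1.27 = 11.2 V.
Saturation requires V_DS ≥ V_GS − V_t = 5.07 V; 11.2 ≥ 5.07 ✓.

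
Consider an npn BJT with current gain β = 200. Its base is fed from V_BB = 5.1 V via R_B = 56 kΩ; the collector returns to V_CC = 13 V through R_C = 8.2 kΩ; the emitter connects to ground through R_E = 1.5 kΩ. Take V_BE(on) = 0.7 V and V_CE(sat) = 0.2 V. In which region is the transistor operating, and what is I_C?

Assume active: I_B = (5.1 − 0.7)/(56 + 201×1.5) = 0.0123 mA, I_C = β·I_B = 2.46 mA.
Then V_CE = 13 − 2.46×8.2 − 2.47×1.5 = -10.9 V < 0.2 V — the active assumption fails.
Re-solve with V_CE = 0.2 V. KCL at the emitter: V_E/R_E = (V_BB−0.7−V_E)/R_B + (V_CC−0.2−V_E)/R_C, giving V_E = 2.03 V.
I_C = (V_CC − 0.2 − V_E)/R_C = (12.8 − 2.03)/8.2 = 1.31 mA.
Check: I_B = (4.4 − 2.03)/56 = 0.0423 mA, and β·I_B = 8.45 mA > I_C, confirming saturation.

saturation; I_C ≈ 1.3 mA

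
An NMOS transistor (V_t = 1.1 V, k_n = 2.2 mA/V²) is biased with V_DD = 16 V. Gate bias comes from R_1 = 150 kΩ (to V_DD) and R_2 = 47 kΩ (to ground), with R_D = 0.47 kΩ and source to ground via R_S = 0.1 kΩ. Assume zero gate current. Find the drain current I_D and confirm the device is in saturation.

V_G = V_DD·R_2/(R_1+R_2) = 16×47/197 = 3.82 V.
Assume saturation: I_D = (k_n/2)(V_GS − V_t)² with V_GS = V_G − I_D·R_S = 3.82 − 0.1·I_D.
Substituting gives 0.011·I_D² − 1.6·I_D + 8.12 = 0, with roots I_D = 5.27 or 140 mA.
The root I_D = 140 mA gives V_GS = -10.2 V ≤ V_t, so take I_D = 5.27 mA.
Then V_GS = 3.29 V and V_DS = V_DD − I_D(R_D+R_S) = 16 − 5.27×0.57 = 13 V.
Saturation requires V_DS ≥ V_GS − V_t = 2.19 V; 13 ≥ 2.19 ✓.

I_D ≈ 5.3 mA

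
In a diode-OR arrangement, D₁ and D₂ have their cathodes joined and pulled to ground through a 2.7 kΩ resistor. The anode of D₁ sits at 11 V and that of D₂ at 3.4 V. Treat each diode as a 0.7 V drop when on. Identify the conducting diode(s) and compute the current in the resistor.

Only D₁ conducts; I_R ≈ 3.8 mA

Assume both conduct. Then node N would need to be at both 11−0.7 = 10.3 V and 3.4−0.7 = 2.7 V, which is impossible.
Assume only D₁ conducts: V_N = 11 − 0.7 = 10.3 V, so I_R = 10.3/2.7 = 3.81 mA.
Check D₂: its anode-to-cathode voltage is 3.4 − 10.3 = -6.9 V < 0.7 V, so it is off. The assumption is consistent.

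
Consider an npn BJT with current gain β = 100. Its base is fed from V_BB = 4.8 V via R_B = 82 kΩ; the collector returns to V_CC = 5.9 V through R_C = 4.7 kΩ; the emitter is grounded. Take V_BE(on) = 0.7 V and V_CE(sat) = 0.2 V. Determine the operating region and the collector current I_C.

saturation; I_C ≈ 1.2 mA

Assume active: I_B = (4.8 − 0.7)/82 = 0.05 mA, giving I_C = β·I_B = 5 mA.
But then V_CE = 5.9 − 5×4.7 = -17.6 V < V_CE(sat) = 0.2 V — impossible in the active region.
So the transistor is saturated. With V_CE = 0.2 V, I_C = (V_CC − 0.2)/R_C = 5.7/4.7 = 1.21 mA.
Check: β·I_B = 5 mA > I_C = 1.21 mA, confirming saturation.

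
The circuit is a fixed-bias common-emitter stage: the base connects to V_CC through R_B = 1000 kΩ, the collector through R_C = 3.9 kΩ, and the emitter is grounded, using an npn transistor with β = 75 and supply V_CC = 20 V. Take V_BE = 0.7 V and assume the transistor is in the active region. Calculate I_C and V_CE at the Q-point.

I_C ≈ 1.4 mA, V_CE ≈ 14 V

Base loop: V_CC = I_B·R_B + V_BE, so I_B = (20 − 0.7)/1000 kΩ = 0.0193 mA.
In the active region I_C = β·I_B = 75 × 0.0193 = 1.45 mA.
Collector loop: V_CE = V_CC − I_C·R_C = 20 − 1.45×3.9 = 14.4 V.
Since V_CE = 14.4 V > V_CE(sat) ≈ 0.2 V, the transistor is in the active region as assumed.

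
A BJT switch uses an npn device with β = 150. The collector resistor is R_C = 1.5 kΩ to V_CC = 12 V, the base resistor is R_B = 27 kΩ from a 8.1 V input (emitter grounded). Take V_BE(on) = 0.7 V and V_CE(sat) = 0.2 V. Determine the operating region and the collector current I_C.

saturation; I_C ≈ 7.9 mA

Assume active: I_B = (8.1 − 0.7)/27 = 0.274 mA, giving I_C = β·I_B = 41.1 mA.
But then V_CE = 12 − 41.1×1.5 = -49.7 V < V_CE(sat) = 0.2 V — impossible in the active region.
So the transistor is saturated. With V_CE = 0.2 V, I_C = (V_CC − 0.2)/R_C = 11.8/1.5 = 7.87 mA.
Check: β·I_B = 41.1 mA > I_C = 7.87 mA, confirming saturation.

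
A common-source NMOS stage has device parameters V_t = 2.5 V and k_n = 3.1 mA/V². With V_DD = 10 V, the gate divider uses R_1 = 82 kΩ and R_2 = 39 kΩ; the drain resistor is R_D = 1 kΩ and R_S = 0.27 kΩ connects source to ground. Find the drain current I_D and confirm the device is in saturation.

V_G = V_DD·R_2/(R_1+R_2) = 10×39/121 = 3.22 V.
Assume saturation: I_D = (k_n/2)(V_GS − V_t)² with V_GS = V_G − I_D·R_S = 3.22 − 0.27·I_D.
Substituting gives 0.113·I_D² − 1.61·I_D + 0.811 = 0, with roots I_D = 0.524 or 13.7 mA.
The root I_D = 13.7 mA gives V_GS = -0.471 V ≤ V_t, so take I_D = 0.524 mA.
Then V_GS = 3.08 V and V_DS = V_DD − I_D(R_D+R_S) = 10 − 0.524×1.27 = 9.33 V.
Saturation requires V_DS ≥ V_GS − V_t = 0.582 V; 9.33 ≥ 0.582 ✓.

I_D ≈ 0.52 mA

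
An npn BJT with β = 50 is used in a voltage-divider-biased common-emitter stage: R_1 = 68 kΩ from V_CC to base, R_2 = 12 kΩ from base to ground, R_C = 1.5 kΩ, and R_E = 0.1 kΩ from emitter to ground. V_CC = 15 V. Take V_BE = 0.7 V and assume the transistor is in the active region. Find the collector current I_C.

I_C ≈ 5.1 mA

Thevenize the base divider: V_Th = V_CC·R_2/(R_1+R_2) = 15×12/80 = 2.25 V, R_Th = R_1‖R_2 = 10.2 kΩ.
Base-emitter loop: V_Th = I_B·R_Th + V_BE + (β+1)I_B·R_E, so I_B = (2.25 − 0.7) / (10.2 + 51×0.1) = 0.101 mA.
I_C = β·I_B = 50×0.101 = 5.07 mA, and I_E = (β+1)I_B = 5.17 mA.
V_CE = V_CC − I_C·R_C − I_E·R_E = 15 − 5.07×1.5 − 5.17×0.1 = 6.89 V.
V_CE = 6.89 V > 0.2 V confirms active-region operation.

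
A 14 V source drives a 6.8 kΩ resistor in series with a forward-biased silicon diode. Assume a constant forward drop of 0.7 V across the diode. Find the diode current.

I ≈ 2 mA

KVL around the loop: 14 = V_D + I·R = 0.7 + I × 6.8 kΩ.
So I = (14 − 0.7) / 6.8 kΩ = 13.3 / 6.8 = 1.96 mA.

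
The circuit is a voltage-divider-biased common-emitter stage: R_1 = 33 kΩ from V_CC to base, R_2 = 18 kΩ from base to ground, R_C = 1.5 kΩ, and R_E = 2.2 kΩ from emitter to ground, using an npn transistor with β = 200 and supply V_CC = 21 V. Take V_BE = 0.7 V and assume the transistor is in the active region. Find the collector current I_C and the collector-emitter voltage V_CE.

I_C ≈ 3 mA, V_CE ≈ 10 V

Thevenize the base divider: V_Th = V_CC·R_2/(R_1+R_2) = 21×18/51 = 7.41 V, R_Th = R_1‖R_2 = 11.6 kΩ.
Base-emitter loop: V_Th = I_B·R_Th + V_BE + (β+1)I_B·R_E, so I_B = (7.41 − 0.7) / (11.6 + 201×2.2) = 0.0148 mA.
I_C = β·I_B = 200×0.0148 = 2.96 mA, and I_E = (β+1)I_B = 2.97 mA.
V_CE = V_CC − I_C·R_C − I_E·R_E = 21 − 2.96×1.5 − 2.97×2.2 = 10 V.
V_CE = 10 V > 0.2 V confirms active-region operation.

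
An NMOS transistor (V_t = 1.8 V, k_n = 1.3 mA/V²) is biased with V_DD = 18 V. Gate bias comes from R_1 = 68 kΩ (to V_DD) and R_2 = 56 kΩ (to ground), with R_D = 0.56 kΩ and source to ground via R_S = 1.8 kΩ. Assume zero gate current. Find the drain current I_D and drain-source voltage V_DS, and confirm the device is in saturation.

I_D ≈ 2.4 mA, V_DS ≈ 12 V

V_G = V_DD·R_2/(R_1+R_2) = 18×56/124 = 8.13 V.
Assume saturation: I_D = (k_n/2)(V_GS − V_t)² with V_GS = V_G − I_D·R_S = 8.13 − 1.8·I_D.
Substituting gives 2.11·I_D² − 15.8·I_D + 26 = 0, with roots I_D = 2.44 or 5.07 mA.
The root I_D = 5.07 mA gives V_GS = -0.992 V ≤ V_t, so take I_D = 2.44 mA.
Then V_GS = 3.74 V and V_DS = V_DD − I_D(R_D+R_S) = 18 − 2.44×2.36 = 12.2 V.
Saturation requires V_DS ≥ V_GS − V_t = 1.94 V; 12.2 ≥ 1.94 ✓.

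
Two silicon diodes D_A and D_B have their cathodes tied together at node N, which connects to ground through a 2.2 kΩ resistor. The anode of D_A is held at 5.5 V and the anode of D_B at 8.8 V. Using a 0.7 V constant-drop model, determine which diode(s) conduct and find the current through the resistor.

Only D_B conducts; I_R ≈ 3.7 mA

Assume both conduct. Then node N would need to be at both 5.5−0.7 = 4.8 V and 8.8−0.7 = 8.1 V, which is impossible.
Assume only D_B conducts: V_N = 8.8 − 0.7 = 8.1 V, so I_R = 8.1/2.2 = 3.68 mA.
Check D_A: its anode-to-cathode voltage is 5.5 − 8.1 = -2.6 V < 0.7 V, so it is off. The assumption is consistent.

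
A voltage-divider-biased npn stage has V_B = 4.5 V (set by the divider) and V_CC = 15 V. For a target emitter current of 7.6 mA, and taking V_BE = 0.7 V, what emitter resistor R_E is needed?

V_E = V_B − V_BE = 4.5 − 0.7 = 3.8 V.
R_E = V_E / I_E = 3.8 / 7.6 = 0.5 kΩ.

R_E ≈ 0.5 kΩ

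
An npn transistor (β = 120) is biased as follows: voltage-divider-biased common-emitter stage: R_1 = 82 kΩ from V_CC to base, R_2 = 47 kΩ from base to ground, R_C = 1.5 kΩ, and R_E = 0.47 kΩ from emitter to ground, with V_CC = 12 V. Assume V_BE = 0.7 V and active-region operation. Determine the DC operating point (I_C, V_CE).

I_C ≈ 5.1 mA, V_CE ≈ 2 V

Thevenize the base divider: V_Th = V_CC·R_2/(R_1+R_2) = 12×47/129 = 4.37 V, R_Th = R_1‖R_2 = 29.9 kΩ.
Base-emitter loop: V_Th = I_B·R_Th + V_BE + (β+1)I_B·R_E, so I_B = (4.37 − 0.7) / (29.9 + 121×0.47) = 0.0423 mA.
I_C = β·I_B = 120×0.0423 = 5.08 mA, and I_E = (β+1)I_B = 5.12 mA.
V_CE = V_CC − I_C·R_C − I_E·R_E = 12 − 5.08×1.5 − 5.12×0.47 = 1.97 V.
V_CE = 1.97 V > 0.2 V confirms active-region operation.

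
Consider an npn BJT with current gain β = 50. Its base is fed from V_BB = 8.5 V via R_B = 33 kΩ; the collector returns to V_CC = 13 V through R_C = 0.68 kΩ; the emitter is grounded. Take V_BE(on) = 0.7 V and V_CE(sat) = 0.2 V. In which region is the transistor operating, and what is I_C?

active; I_C ≈ 12 mA

Assume active. Base-emitter loop: I_B = (V_BB − V_BE)/R_B = (8.5 − 0.7)/33 = 0.236 mA.
I_C = β·I_B = 50×0.236 = 11.8 mA.
V_CE = V_CC − I_C·R_C = 13 − 11.8×0.68 = 4.96 V > V_CE(sat), so the active-region assumption holds.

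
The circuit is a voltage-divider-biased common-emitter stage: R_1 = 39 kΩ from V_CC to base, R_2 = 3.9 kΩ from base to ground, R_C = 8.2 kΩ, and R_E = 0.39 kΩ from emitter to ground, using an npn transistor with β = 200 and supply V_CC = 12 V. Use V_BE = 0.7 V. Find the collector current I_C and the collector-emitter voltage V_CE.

Thevenize the base divider: V_Th = V_CC·R_2/(R_1+R_2) = 12×3.9/42.9 = 1.09 V, R_Th = R_1‖R_2 = 3.55 kΩ.
Base-emitter loop: V_Th = I_B·R_Th + V_BE + (β+1)I_B·R_E, so I_B = (1.09 − 0.7) / (3.55 + 201×0.39) = 0.00477 mA.
I_C = β·I_B = 200×0.00477 = 0.954 mA, and I_E = (β+1)I_B = 0.959 mA.
V_CE = V_CC − I_C·R_C − I_E·R_E = 12 − 0.954×8.2 − 0.959×0.39 = 3.8 V.
V_CE = 3.8 V > 0.2 V confirms active-region operation.

I_C ≈ 0.95 mA, V_CE ≈ 3.8 V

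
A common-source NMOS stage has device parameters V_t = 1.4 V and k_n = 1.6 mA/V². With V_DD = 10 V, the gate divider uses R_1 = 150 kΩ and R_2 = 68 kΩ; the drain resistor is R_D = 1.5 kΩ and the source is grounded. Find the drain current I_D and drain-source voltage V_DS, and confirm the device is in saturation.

I_D ≈ 2.4 mA, V_DS ≈ 6.5 V

V_G = V_DD·R_2/(R_1+R_2) = 10×68/218 = 3.12 V. With the source grounded, V_GS = V_G = 3.12 V.
Assume saturation: I_D = (k_n/2)(V_GS − V_t)² = (1.6/2)×(3.12 − 1.4)² = 0.8×1.72² = 2.36 mA.
V_DS = V_DD − I_D·R_D = 10 − 2.36×1.5 = 6.45 V.
Saturation requires V_DS ≥ V_GS − V_t = 1.72 V; 6.45 ≥ 1.72 ✓.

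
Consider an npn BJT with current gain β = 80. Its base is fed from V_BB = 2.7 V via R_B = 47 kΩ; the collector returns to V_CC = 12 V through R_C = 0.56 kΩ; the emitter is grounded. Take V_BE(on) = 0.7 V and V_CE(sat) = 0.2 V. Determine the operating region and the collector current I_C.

Assume active. Base-emitter loop: I_B = (V_BB − V_BE)/R_B = (2.7 − 0.7)/47 = 0.0426 mA.
I_C = β·I_B = 80×0.0426 = 3.4 mA.
V_CE = V_CC − I_C·R_C = 12 − 3.4×0.56 = 10.1 V > V_CE(sat), so the active-region assumption holds.

active; I_C ≈ 3.4 mA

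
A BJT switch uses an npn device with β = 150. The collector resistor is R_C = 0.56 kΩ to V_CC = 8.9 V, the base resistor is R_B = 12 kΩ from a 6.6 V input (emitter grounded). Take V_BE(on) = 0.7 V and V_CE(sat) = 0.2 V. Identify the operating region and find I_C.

Assume active: I_B = (6.6 − 0.7)/12 = 0.492 mA, giving I_C = β·I_B = 73.8 mA.
But then V_CE = 8.9 − 73.8×0.56 = -32.4 V < V_CE(sat) = 0.2 V — impossible in the active region.
So the transistor is saturated. With V_CE = 0.2 V, I_C = (V_CC − 0.2)/R_C = 8.7/0.56 = 15.5 mA.
Check: β·I_B = 73.8 mA > I_C = 15.5 mA, confirming saturation.

saturation; I_C ≈ 16 mA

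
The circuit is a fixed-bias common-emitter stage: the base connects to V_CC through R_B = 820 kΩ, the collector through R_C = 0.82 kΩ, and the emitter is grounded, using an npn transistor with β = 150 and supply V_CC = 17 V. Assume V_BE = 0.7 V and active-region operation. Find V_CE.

V_CE ≈ 15 V

Base loop: V_CC = I_B·R_B + V_BE, so I_B = (17 − 0.7)/820 kΩ = 0.0199 mA.
In the active region I_C = β·I_B = 150 × 0.0199 = 2.98 mA.
Collector loop: V_CE = V_CC − I_C·R_C = 17 − 2.98×0.82 = 14.6 V.
Since V_CE = 14.6 V > V_CE(sat) ≈ 0.2 V, the transistor is in the active region as assumed.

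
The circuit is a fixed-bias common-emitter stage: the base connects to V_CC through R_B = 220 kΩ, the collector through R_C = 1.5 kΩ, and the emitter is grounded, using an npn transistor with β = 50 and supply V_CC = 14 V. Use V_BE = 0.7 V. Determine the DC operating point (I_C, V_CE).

Base loop: V_CC = I_B·R_B + V_BE, so I_B = (14 − 0.7)/220 kΩ = 0.0605 mA.
In the active region I_C = β·I_B = 50 × 0.0605 = 3.02 mA.
Collector loop: V_CE = V_CC − I_C·R_C = 14 − 3.02×1.5 = 9.47 V.
Since V_CE = 9.47 V > V_CE(sat) ≈ 0.2 V, the transistor is in the active region as assumed.

I_C ≈ 3 mA, V_CE ≈ 9.5 V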